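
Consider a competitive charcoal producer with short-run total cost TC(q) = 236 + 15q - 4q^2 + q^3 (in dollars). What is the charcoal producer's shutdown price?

$11 per unit

The shutdown price is the minimum of AVC. VC = 15q - 4q^2 + q^3, so AVC = 15 - 4q + q^2.
At the minimum of AVC, MC = AVC. MC = 15 - 8q + 3q^2; setting MC = AVC gives 2q^2 - 4q = 0, so q = 2. min AVC = 11.
The firm shuts down for any P below $11.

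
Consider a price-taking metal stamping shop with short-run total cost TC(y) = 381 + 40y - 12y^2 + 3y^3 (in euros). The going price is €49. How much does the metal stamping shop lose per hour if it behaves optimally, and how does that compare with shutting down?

Profit = -€327 at y = 3

AVC = 40 - 12y + 3y^2; min AVC = €28 at y = 2. Since P = €49 ≥ min AVC, the firm produces.
With MC = 40 - 24y + 9y^2, P = MC on the upward-sloping part at y* = 3.
TR = 49·3 = 147. TC = 381 + 93 = 474. Profit = 147 − 474 = -€327.
By producing, the firm covers all variable cost plus €54 of fixed cost; shutting down would lose the full €381.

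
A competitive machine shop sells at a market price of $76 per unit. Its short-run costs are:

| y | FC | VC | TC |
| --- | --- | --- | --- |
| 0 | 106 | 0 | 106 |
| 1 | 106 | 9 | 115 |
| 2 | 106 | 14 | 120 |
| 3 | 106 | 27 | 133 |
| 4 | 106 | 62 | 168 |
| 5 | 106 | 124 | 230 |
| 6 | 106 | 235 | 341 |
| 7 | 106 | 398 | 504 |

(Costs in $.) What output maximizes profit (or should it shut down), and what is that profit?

y = 5; profit = $150

Profit at each row (π = 76y − TC): y=0: -106; y=1: -39; y=2: 32; y=3: 95; y=4: 136; y=5: 150; y=6: 115; y=7: 28.
Profit is maximized at y = 5. AVC there is 124/5 = $24.80 ≤ P, so producing beats shutting down (which would give -$106).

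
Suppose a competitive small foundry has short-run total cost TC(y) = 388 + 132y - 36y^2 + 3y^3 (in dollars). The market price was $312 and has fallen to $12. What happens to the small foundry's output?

Output falls from 10 to 0 (the firm shuts down)

MC = 132 - 72y + 9y^2; the shutdown threshold is min AVC = $24 (at y = 6).
At P = $312 ≥ min AVC, set P = MC on the rising branch: y = 10.
At P = $12 < min AVC = $24, price no longer covers variable cost at any output, so the firm shuts down: y = 0.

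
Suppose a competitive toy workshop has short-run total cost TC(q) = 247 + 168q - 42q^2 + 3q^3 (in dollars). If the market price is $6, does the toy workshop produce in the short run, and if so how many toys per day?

Shut down

From TC, MC = TC'(q) = 168 - 84q + 9q^2 and AVC = VC/q = 168 - 42q + 3q^2.
The AVC parabola has its vertex at q = 42/6 = 7, where AVC = 168 - 42·7 + 3·7^2 = $21.
With P < min AVC ($6 < $21), every unit sold adds to the loss.
Shutting down limits the loss to fixed cost, $247.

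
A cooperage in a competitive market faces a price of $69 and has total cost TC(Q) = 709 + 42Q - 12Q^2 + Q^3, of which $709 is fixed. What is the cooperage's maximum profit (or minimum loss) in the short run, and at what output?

Profit = -$223 at Q = 9

AVC = 42 - 12Q + Q^2; min AVC = $6 at Q = 6. Since P = $69 ≥ min AVC, the firm produces.
With MC = 42 - 24Q + 3Q^2, P = MC on the upward-sloping part at Q* = 9.
TR = 69·9 = 621. TC = 709 + 135 = 844. Profit = 621 − 844 = -$223.
That loss of $223 beats the $709 the firm would lose by shutting down; producing recovers $486 of fixed cost.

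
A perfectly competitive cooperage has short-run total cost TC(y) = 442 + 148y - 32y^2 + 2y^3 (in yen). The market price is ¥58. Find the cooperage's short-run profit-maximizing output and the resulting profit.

Profit = -¥118 at y = 9

AVC = 148 - 32y + 2y^2 has its minimum ¥20 at y = 8; price ¥58 clears that bar, so the firm operates.
With MC = 148 - 64y + 6y^2, P = MC on the upward-sloping part at y* = 9.
TR = 58·9 = 522. TC = 442 + 198 = 640. Profit = 522 − 640 = -¥118.
By producing, the firm covers all variable cost plus ¥324 of fixed cost; shutting down would lose the full ¥442.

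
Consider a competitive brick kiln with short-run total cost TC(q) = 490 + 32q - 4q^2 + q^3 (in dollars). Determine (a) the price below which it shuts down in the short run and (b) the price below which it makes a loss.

Shutdown price = $28; break-even price = $123

Shutdown price = min AVC. AVC = 32 - 4q + q^2, with vertex at q = 2 and minimum $28.
ATC = 490/q + 32 - 4q + q^2. Setting dATC/dq = −490/q^2 − 4 + 2q = 0 gives q = 7 (since 2·7^3 − 4·7^2 = 490).
min ATC = 490/7 + 32 − 4·7 + 7^2 = $123. That is the break-even price.
Between these two prices the firm operates at a loss; above $123 it earns a profit.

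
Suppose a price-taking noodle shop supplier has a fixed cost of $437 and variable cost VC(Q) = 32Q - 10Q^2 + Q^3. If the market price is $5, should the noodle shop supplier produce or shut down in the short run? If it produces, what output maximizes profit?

Strip out fixed cost: VC = 32Q - 10Q^2 + Q^3. Then AVC = 32 - 10Q + Q^2 and MC = 32 - 20Q + 3Q^2.
AVC hits its minimum where MC = AVC, at Q = 5, giving min AVC = 32 - 10·5 + 5^2 = $7.
With P < min AVC ($5 < $7), every unit sold adds to the loss.
Best response: produce nothing and absorb the $437 fixed cost.

Shut down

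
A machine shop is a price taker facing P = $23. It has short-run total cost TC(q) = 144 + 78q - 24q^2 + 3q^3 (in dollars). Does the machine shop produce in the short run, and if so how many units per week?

Shut down

From TC, MC = TC'(q) = 78 - 48q + 9q^2 and AVC = VC/q = 78 - 24q + 3q^2.
The AVC parabola has its vertex at q = 24/6 = 4, where AVC = 78 - 24·4 + 3·4^2 = $30.
With P < min AVC ($23 < $30), every unit sold adds to the loss.
The firm minimizes its loss by shutting down and losing only its fixed cost of $144.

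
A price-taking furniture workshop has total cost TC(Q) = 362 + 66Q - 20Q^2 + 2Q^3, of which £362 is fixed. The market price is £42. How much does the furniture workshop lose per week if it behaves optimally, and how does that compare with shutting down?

Profit = -£218 at Q = 6

AVC = 66 - 20Q + 2Q^2 has its minimum £16 at Q = 5; price £42 clears that bar, so the firm operates.
MC = 66 - 40Q + 6Q^2. Setting P = MC and taking the root on the rising branch gives Q* = 6.
TR = 42·6 = 252. TC = 362 + 108 = 470. Profit = 252 − 470 = -£218.
That loss of £218 beats the £362 the firm would lose by shutting down; producing recovers £144 of fixed cost.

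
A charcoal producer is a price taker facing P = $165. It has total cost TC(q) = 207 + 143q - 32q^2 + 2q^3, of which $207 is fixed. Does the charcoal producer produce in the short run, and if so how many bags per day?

Variable cost is VC = 143q - 32q^2 + 2q^3, so AVC = VC/q = 143 - 32q + 2q^2 and MC = dTC/dq = 143 - 64q + 6q^2.
AVC is minimized where dAVC/dq = -32 + 4q = 0, at q = 8; min AVC = 143 - 32·8 + 2·8^2 = $15.
Since P = $165 ≥ min AVC = $15, price covers variable cost and the firm should produce.
Set P = MC: 165 = 143 - 64q + 6q^2 → -22 - 64q + 6q^2 = 0. The roots are q = -1/3 and q = 11; the profit-maximizing output is on the rising part of MC, so q* = 11.
Check: AVC at q = 11 is $33 ≤ P, so revenue covers variable cost.
Profit = P·q − TC = 165·11 − 570 = $1245.

Produce at q = 11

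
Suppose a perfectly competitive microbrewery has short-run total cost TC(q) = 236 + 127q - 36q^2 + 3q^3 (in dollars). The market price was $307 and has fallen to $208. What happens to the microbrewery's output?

AVC = 127 - 36q + 3q^2, minimized at q = 6 where min AVC = $19. MC = 127 - 72q + 9q^2.
At P = $307 ≥ min AVC, set P = MC on the rising branch: q = 10.
At P = $208 ≥ min AVC, set P = MC: q = 9. The firm stays open but cuts output.

Output falls from 10 to 9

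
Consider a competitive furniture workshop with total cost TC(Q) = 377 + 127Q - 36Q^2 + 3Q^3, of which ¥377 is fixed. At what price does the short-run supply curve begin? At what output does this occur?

¥19 per unit, at Q = 6

The firm shuts down when price falls below the minimum of average variable cost. AVC = VC/Q = 127 - 36Q + 3Q^2.
dAVC/dQ = -36 + 6Q = 0 gives Q = 6. min AVC = 127 - 36·6 + 3·6^2 = 19.
So the shutdown price is ¥19.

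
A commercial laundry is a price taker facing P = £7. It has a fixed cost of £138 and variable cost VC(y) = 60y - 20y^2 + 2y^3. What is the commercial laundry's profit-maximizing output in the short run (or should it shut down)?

Variable cost is VC = 60y - 20y^2 + 2y^3, so AVC = VC/y = 60 - 20y + 2y^2 and MC = dTC/dy = 60 - 40y + 6y^2.
AVC is minimized where dAVC/dy = -20 + 4y = 0, at y = 5; min AVC = 60 - 20·5 + 2·5^2 = £10.
With P < min AVC (£7 < £10), every unit sold adds to the loss.
Best response: produce nothing and absorb the £138 fixed cost.

Shut down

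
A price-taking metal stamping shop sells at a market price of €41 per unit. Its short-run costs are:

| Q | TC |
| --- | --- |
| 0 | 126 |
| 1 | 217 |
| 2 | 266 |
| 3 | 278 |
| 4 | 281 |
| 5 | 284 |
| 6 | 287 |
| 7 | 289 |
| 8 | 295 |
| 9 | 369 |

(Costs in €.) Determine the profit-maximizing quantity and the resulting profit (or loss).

Q = 8; profit = €33

Profit at each row (π = 41Q − TC): Q=0: -126; Q=1: -176; Q=2: -184; Q=3: -155; Q=4: -117; Q=5: -79; Q=6: -41; Q=7: -2; Q=8: 33; Q=9: 0.
Profit is maximized at Q = 8. AVC there is 169/8 = €21.12 ≤ P, so producing beats shutting down (which would give -€126).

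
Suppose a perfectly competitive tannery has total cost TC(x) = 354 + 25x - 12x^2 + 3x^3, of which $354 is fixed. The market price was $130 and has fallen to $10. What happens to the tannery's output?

AVC = 25 - 12x + 3x^2, minimized at x = 2 where min AVC = $13. MC = 25 - 24x + 9x^2.
With P = $130 above the shutdown price, P = MC gives x = 5.
At P = $10 < min AVC = $13, price no longer covers variable cost at any output, so the firm shuts down: x = 0.

Output falls from 5 to 0 (the firm shuts down)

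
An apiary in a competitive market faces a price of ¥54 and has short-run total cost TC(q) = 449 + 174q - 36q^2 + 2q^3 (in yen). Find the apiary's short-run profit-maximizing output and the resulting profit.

Profit = -¥49 at q = 10

AVC = 174 - 36q + 2q^2 has its minimum ¥12 at q = 9; price ¥54 clears that bar, so the firm operates.
MC = 174 - 72q + 6q^2. Setting P = MC and taking the root on the rising branch gives q* = 10.
TR = 54·10 = 540. TC = 449 + 140 = 589. Profit = 540 − 589 = -¥49.
That loss of ¥49 beats the ¥449 the firm would lose by shutting down; producing recovers ¥400 of fixed cost.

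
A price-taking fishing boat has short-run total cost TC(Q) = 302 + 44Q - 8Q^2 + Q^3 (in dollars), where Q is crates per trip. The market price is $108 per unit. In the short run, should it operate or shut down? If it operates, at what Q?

Produce at Q = 8

Variable cost is VC = 44Q - 8Q^2 + Q^3, so AVC = VC/Q = 44 - 8Q + Q^2 and MC = dTC/dQ = 44 - 16Q + 3Q^2.
The AVC parabola has its vertex at Q = 8/2 = 4, where AVC = 44 - 8·4 + 4^2 = $28.
P = $108 exceeds min AVC = $28, so the firm stays open.
Set P = MC: 108 = 44 - 16Q + 3Q^2 → -64 - 16Q + 3Q^2 = 0. The roots are Q = -8/3 and Q = 8; the profit-maximizing output is on the rising part of MC, so Q* = 8.
Check: AVC at Q = 8 is $44 ≤ P, so revenue covers variable cost.
Profit = P·Q − TC = 108·8 − 654 = $210.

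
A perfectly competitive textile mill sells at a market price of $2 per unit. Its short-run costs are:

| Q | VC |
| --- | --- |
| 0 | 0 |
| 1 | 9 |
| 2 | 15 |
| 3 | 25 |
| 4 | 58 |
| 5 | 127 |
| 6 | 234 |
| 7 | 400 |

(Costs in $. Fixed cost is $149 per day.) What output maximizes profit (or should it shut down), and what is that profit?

Q = 0 (shut down); profit = -$149

Compute π = P·Q − TC at each output: Q=0: -149; Q=1: -156; Q=2: -160; Q=3: -168; Q=4: -199; Q=5: -266; Q=6: -371; Q=7: -535.
Profit is highest at Q = 0. Equivalently, the lowest AVC in the table is 15/2 ≈ $7.50 at Q = 2, and P = $2 falls below it — price never covers variable cost, so the firm shuts down and loses only its fixed cost.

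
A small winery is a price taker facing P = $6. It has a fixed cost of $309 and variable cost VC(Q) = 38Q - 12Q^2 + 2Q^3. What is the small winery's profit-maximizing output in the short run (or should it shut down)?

From TC, MC = TC'(Q) = 38 - 24Q + 6Q^2 and AVC = VC/Q = 38 - 12Q + 2Q^2.
The AVC parabola has its vertex at Q = 12/4 = 3, where AVC = 38 - 12·3 + 2·3^2 = $20.
Since P = $6 < min AVC = $20, price fails to cover variable cost at any output.
Shutting down limits the loss to fixed cost, $309.

Shut down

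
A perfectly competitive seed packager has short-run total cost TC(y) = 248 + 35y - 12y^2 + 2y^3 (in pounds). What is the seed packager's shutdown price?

£17 per unit

The firm shuts down when price falls below the minimum of average variable cost. AVC = VC/y = 35 - 12y + 2y^2.
At the minimum of AVC, MC = AVC. MC = 35 - 24y + 6y^2; setting MC = AVC gives 4y^2 - 12y = 0, so y = 3. min AVC = 17.
For P < £17 the firm produces nothing.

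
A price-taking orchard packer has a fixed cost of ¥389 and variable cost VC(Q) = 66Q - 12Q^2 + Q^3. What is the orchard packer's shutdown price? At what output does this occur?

¥30 per unit, at Q = 6

The firm shuts down when price falls below the minimum of average variable cost. AVC = VC/Q = 66 - 12Q + Q^2.
dAVC/dQ = -12 + 2Q = 0 gives Q = 6. min AVC = 66 - 12·6 + 6^2 = 30.
The firm shuts down for any P below ¥30.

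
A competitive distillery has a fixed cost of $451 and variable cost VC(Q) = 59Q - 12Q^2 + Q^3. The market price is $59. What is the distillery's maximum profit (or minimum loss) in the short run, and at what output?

Profit = -$195 at Q = 8

AVC = 59 - 12Q + Q^2 has its minimum $23 at Q = 6; price $59 clears that bar, so the firm operates.
With MC = 59 - 24Q + 3Q^2, P = MC on the upward-sloping part at Q* = 8.
TR = 59·8 = 472. TC = 451 + 216 = 667. Profit = 472 − 667 = -$195.
That loss of $195 beats the $451 the firm would lose by shutting down; producing recovers $256 of fixed cost.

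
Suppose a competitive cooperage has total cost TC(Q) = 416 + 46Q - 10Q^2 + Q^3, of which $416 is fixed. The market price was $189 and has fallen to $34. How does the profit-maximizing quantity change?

Output falls from 11 to 6

MC = 46 - 20Q + 3Q^2; the shutdown threshold is min AVC = $21 (at Q = 5).
With P = $189 above the shutdown price, P = MC gives Q = 11.
At P = $34 ≥ min AVC, set P = MC: Q = 6. The firm stays open but cuts output.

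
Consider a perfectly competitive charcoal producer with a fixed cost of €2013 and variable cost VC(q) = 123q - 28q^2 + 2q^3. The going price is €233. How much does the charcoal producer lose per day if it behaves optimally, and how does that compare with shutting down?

AVC = 123 - 28q + 2q^2 has its minimum €25 at q = 7; price €233 clears that bar, so the firm operates.
MC = 123 - 56q + 6q^2. Setting P = MC and taking the root on the rising branch gives q* = 11.
TR = 233·11 = 2563. TC = 2013 + 627 = 2640. Profit = 2563 − 2640 = -€77.
That loss of €77 beats the €2013 the firm would lose by shutting down; producing recovers €1936 of fixed cost.

Profit = -€77 at q = 11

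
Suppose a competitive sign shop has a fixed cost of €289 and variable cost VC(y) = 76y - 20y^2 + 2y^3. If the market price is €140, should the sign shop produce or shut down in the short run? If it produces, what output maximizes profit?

Variable cost is VC = 76y - 20y^2 + 2y^3, so AVC = VC/y = 76 - 20y + 2y^2 and MC = dTC/dy = 76 - 40y + 6y^2.
AVC is minimized where dAVC/dy = -20 + 4y = 0, at y = 5; min AVC = 76 - 20·5 + 2·5^2 = €26.
P = €140 exceeds min AVC = €26, so the firm stays open.
Set P = MC: 140 = 76 - 40y + 6y^2 → -64 - 40y + 6y^2 = 0. The roots are y = -4/3 and y = 8; the profit-maximizing output is on the rising part of MC, so y* = 8.
Check: AVC at y = 8 is €44 ≤ P, so revenue covers variable cost.
Profit = P·y − TC = 140·8 − 641 = €479.

Produce at y = 8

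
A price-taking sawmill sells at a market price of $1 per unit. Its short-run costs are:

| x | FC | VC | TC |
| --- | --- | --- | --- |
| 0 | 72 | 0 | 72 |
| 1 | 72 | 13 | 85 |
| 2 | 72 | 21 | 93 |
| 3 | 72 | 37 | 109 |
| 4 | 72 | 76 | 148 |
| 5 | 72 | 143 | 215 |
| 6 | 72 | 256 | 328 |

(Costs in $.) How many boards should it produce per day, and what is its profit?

Profit at each row (π = 1x − TC): x=0: -72; x=1: -84; x=2: -91; x=3: -106; x=4: -144; x=5: -210; x=6: -322.
Profit is highest at x = 0. Equivalently, the lowest AVC in the table is 21/2 ≈ $10.50 at x = 2, and P = $1 falls below it — price never covers variable cost, so the firm shuts down and loses only its fixed cost.

x = 0 (shut down); profit = -$72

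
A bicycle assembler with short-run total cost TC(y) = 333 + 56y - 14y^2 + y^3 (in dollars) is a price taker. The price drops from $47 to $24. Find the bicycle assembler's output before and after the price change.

AVC = 56 - 14y + y^2, minimized at y = 7 where min AVC = $7. MC = 56 - 28y + 3y^2.
At P = $47 ≥ min AVC, set P = MC on the rising branch: y = 9.
At P = $24 ≥ min AVC, set P = MC: y = 8. The firm stays open but cuts output.

Output falls from 9 to 8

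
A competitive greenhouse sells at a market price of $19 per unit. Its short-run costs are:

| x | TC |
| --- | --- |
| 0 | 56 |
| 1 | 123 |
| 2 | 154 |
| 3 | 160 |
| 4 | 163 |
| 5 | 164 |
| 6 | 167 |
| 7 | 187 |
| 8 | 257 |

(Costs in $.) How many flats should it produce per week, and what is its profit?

Profit at each row (π = 19x − TC): x=0: -56; x=1: -104; x=2: -116; x=3: -103; x=4: -87; x=5: -69; x=6: -53; x=7: -54; x=8: -105.
Profit is maximized at x = 6. AVC there is 111/6 = $18.50 ≤ P, so producing beats shutting down (which would give -$56).

x = 6; profit = -$53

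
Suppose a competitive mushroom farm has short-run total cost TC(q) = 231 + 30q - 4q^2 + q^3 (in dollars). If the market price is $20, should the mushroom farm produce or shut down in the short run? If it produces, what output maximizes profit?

Shut down

From TC, MC = TC'(q) = 30 - 8q + 3q^2 and AVC = VC/q = 30 - 4q + q^2.
AVC is minimized where dAVC/dq = -4 + 2q = 0, at q = 2; min AVC = 30 - 4·2 + 2^2 = $26.
P = $20 lies below min AVC = $26; no output level covers variable cost.
Shutting down limits the loss to fixed cost, $231.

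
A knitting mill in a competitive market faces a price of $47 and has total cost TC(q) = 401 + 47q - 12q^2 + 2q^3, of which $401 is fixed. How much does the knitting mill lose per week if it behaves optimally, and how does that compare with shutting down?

Profit = -$337 at q = 4

AVC = 47 - 12q + 2q^2 has its minimum $29 at q = 3; price $47 clears that bar, so the firm operates.
With MC = 47 - 24q + 6q^2, P = MC on the upward-sloping part at q* = 4.
TR = 47·4 = 188. TC = 401 + 124 = 525. Profit = 188 − 525 = -$337.
By producing, the firm covers all variable cost plus $64 of fixed cost; shutting down would lose the full $401.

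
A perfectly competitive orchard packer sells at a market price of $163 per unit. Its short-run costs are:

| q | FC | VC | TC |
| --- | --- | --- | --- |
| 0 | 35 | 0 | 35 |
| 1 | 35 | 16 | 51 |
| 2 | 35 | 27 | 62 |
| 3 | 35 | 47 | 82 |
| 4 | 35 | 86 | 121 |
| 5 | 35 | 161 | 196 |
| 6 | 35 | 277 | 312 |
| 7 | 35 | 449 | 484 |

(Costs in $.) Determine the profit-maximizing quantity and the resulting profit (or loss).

Tabulate TR − TC: q=0: -35; q=1: 112; q=2: 264; q=3: 407; q=4: 531; q=5: 619; q=6: 666; q=7: 657.
Profit is maximized at q = 6. AVC there is 277/6 = $46.17 ≤ P, so producing beats shutting down (which would give -$35).

q = 6; profit = $666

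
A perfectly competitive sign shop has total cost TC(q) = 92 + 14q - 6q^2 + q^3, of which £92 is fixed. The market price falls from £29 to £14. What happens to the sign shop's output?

AVC = 14 - 6q + q^2, minimized at q = 3 where min AVC = £5. MC = 14 - 12q + 3q^2.
At P = £29 ≥ min AVC, set P = MC on the rising branch: q = 5.
At P = £14 ≥ min AVC, set P = MC: q = 4. The firm stays open but cuts output.

Output falls from 5 to 4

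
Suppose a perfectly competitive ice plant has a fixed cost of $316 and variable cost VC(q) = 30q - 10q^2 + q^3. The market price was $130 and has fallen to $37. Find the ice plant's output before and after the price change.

Output falls from 10 to 7

AVC = 30 - 10q + q^2, minimized at q = 5 where min AVC = $5. MC = 30 - 20q + 3q^2.
With P = $130 above the shutdown price, P = MC gives q = 10.
At P = $37 ≥ min AVC, set P = MC: q = 7. The firm stays open but cuts output.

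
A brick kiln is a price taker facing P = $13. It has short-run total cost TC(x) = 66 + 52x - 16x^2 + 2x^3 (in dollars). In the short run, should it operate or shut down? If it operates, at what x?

Shut down

From TC, MC = TC'(x) = 52 - 32x + 6x^2 and AVC = VC/x = 52 - 16x + 2x^2.
The AVC parabola has its vertex at x = 16/4 = 4, where AVC = 52 - 16·4 + 2·4^2 = $20.
P = $13 lies below min AVC = $20; no output level covers variable cost.
The firm minimizes its loss by shutting down and losing only its fixed cost of $66.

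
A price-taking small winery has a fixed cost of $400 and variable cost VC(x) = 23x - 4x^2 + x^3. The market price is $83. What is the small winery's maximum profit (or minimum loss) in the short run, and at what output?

AVC = 23 - 4x + x^2; min AVC = $19 at x = 2. Since P = $83 ≥ min AVC, the firm produces.
MC = 23 - 8x + 3x^2. Setting P = MC and taking the root on the rising branch gives x* = 6.
TR = 83·6 = 498. TC = 400 + 210 = 610. Profit = 498 − 610 = -$112.
Shutting down would mean losing the fixed cost of $400, so operating at a loss of $112 is better by $288.

Profit = -$112 at x = 6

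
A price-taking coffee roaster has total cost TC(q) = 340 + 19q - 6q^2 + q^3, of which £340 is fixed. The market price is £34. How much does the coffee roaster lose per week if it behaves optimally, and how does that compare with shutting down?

Profit = -£240 at q = 5

AVC = 19 - 6q + q^2 has its minimum £10 at q = 3; price £34 clears that bar, so the firm operates.
MC = 19 - 12q + 3q^2. Setting P = MC and taking the root on the rising branch gives q* = 5.
TR = 34·5 = 170. TC = 340 + 70 = 410. Profit = 170 − 410 = -£240.
Shutting down would mean losing the fixed cost of £340, so operating at a loss of £240 is better by £100.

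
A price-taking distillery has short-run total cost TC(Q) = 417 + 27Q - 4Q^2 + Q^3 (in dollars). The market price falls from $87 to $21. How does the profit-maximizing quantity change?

Output falls from 6 to 0 (the firm shuts down)

AVC = 27 - 4Q + Q^2, minimized at Q = 2 where min AVC = $23. MC = 27 - 8Q + 3Q^2.
With P = $87 above the shutdown price, P = MC gives Q = 6.
At P = $21 < min AVC = $23, price no longer covers variable cost at any output, so the firm shuts down: Q = 0.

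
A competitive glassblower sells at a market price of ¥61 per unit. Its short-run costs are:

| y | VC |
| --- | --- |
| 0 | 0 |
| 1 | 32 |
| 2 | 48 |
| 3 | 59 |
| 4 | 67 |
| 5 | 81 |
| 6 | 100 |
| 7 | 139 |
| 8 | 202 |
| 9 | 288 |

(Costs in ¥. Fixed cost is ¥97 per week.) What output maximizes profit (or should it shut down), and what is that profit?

Compute π = P·y − TC at each output: y=0: -97; y=1: -68; y=2: -23; y=3: 27; y=4: 80; y=5: 127; y=6: 169; y=7: 191; y=8: 189; y=9: 164.
Profit is maximized at y = 7. AVC there is 139/7 = ¥19.86 ≤ P, so producing beats shutting down (which would give -¥97).

y = 7; profit = ¥191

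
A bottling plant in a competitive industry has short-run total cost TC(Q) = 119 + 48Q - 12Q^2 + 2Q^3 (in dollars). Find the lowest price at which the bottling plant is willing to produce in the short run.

$30 per unit

The firm shuts down when price falls below the minimum of average variable cost. AVC = VC/Q = 48 - 12Q + 2Q^2.
At the minimum of AVC, MC = AVC. MC = 48 - 24Q + 6Q^2; setting MC = AVC gives 4Q^2 - 12Q = 0, so Q = 3. min AVC = 30.
For P < $30 the firm produces nothing.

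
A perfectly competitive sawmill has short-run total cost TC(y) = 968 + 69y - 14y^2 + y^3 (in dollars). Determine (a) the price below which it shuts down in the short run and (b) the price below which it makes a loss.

Shutdown price = $20; break-even price = $124

Shutdown price = min AVC. AVC = 69 - 14y + y^2, with vertex at y = 7 and minimum $20.
ATC = 968/y + 69 - 14y + y^2. Setting dATC/dy = −968/y^2 − 14 + 2y = 0 gives y = 11 (since 2·11^3 − 14·11^2 = 968).
min ATC = 968/11 + 69 − 14·11 + 11^2 = $124. That is the break-even price.
Between these two prices the firm operates at a loss; above $124 it earns a profit.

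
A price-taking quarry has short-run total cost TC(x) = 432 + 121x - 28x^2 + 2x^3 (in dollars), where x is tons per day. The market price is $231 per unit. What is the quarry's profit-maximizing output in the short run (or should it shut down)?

Produce at x = 11

Variable cost is VC = 121x - 28x^2 + 2x^3, so AVC = VC/x = 121 - 28x + 2x^2 and MC = dTC/dx = 121 - 56x + 6x^2.
The AVC parabola has its vertex at x = 28/4 = 7, where AVC = 121 - 28·7 + 2·7^2 = $23.
Since P = $231 ≥ min AVC = $23, price covers variable cost and the firm should produce.
Solving P = MC: -110 - 56x + 6x^2 = 0 ⇒ x = -5/3 or 11. On the upward-sloping branch, x* = 11.
Check: AVC at x = 11 is $55 ≤ P, so revenue covers variable cost.
Profit = P·x − TC = 231·11 − 1037 = $1504.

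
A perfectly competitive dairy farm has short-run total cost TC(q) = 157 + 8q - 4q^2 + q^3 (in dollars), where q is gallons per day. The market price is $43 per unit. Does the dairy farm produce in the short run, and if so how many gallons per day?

Produce at q = 5

From TC, MC = TC'(q) = 8 - 8q + 3q^2 and AVC = VC/q = 8 - 4q + q^2.
AVC hits its minimum where MC = AVC, at q = 2, giving min AVC = 8 - 4·2 + 2^2 = $4.
Since P = $43 ≥ min AVC = $4, price covers variable cost and the firm should produce.
Solving P = MC: -35 - 8q + 3q^2 = 0 ⇒ q = -7/3 or 5. On the upward-sloping branch, q* = 5.
Check: AVC at q = 5 is $13 ≤ P, so revenue covers variable cost.
Profit = P·q − TC = 43·5 − 222 = -$7, a loss, but smaller than the $157 fixed cost the firm would lose by shutting down.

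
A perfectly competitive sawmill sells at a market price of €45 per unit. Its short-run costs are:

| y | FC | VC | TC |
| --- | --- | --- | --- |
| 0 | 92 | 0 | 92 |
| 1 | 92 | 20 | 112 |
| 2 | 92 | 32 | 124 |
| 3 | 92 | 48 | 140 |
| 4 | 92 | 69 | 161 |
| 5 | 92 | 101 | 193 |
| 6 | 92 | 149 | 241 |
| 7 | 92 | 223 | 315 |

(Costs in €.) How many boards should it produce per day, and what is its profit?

y = 5; profit = €32

Tabulate TR − TC: y=0: -92; y=1: -67; y=2: -34; y=3: -5; y=4: 19; y=5: 32; y=6: 29; y=7: 0.
Profit is maximized at y = 5. AVC there is 101/5 = €20.20 ≤ P, so producing beats shutting down (which would give -€92).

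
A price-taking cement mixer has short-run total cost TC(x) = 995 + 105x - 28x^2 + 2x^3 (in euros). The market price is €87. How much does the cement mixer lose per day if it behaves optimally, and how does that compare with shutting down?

AVC = 105 - 28x + 2x^2 has its minimum €7 at x = 7; price €87 clears that bar, so the firm operates.
With MC = 105 - 56x + 6x^2, P = MC on the upward-sloping part at x* = 9.
TR = 87·9 = 783. TC = 995 + 135 = 1130. Profit = 783 − 1130 = -€347.
That loss of €347 beats the €995 the firm would lose by shutting down; producing recovers €648 of fixed cost.

Profit = -€347 at x = 9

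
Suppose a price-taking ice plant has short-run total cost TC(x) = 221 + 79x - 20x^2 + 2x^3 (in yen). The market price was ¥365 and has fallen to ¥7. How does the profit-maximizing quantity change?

AVC = 79 - 20x + 2x^2, minimized at x = 5 where min AVC = ¥29. MC = 79 - 40x + 6x^2.
At P = ¥365 ≥ min AVC, set P = MC on the rising branch: x = 11.
At P = ¥7 < min AVC = ¥29, price no longer covers variable cost at any output, so the firm shuts down: x = 0.

Output falls from 11 to 0 (the firm shuts down)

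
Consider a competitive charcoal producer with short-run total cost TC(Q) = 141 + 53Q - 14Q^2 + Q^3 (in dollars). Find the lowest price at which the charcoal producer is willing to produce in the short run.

$4 per unit

Short-run supply begins at min AVC. From VC = 53Q - 14Q^2 + Q^3, AVC = 53 - 14Q + Q^2.
dAVC/dQ = -14 + 2Q = 0 gives Q = 7. min AVC = 53 - 14·7 + 7^2 = 4.
So the shutdown price is $4.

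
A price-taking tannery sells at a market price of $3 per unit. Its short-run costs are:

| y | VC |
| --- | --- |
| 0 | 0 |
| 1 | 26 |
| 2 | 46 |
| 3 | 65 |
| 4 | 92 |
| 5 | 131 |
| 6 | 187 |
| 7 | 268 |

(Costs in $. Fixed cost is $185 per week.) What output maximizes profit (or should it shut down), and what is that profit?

Compute π = P·y − TC at each output: y=0: -185; y=1: -208; y=2: -225; y=3: -241; y=4: -265; y=5: -301; y=6: -354; y=7: -432.
Profit is highest at y = 0. Equivalently, the lowest AVC in the table is 65/3 ≈ $21.67 at y = 3, and P = $3 falls below it — price never covers variable cost, so the firm shuts down and loses only its fixed cost.

y = 0 (shut down); profit = -$185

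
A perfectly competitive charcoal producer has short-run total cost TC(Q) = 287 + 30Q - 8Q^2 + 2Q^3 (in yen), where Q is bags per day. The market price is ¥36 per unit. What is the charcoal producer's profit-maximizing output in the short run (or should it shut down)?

Produce at Q = 3

Strip out fixed cost: VC = 30Q - 8Q^2 + 2Q^3. Then AVC = 30 - 8Q + 2Q^2 and MC = 30 - 16Q + 6Q^2.
The AVC parabola has its vertex at Q = 8/4 = 2, where AVC = 30 - 8·2 + 2·2^2 = ¥22.
P = ¥36 exceeds min AVC = ¥22, so the firm stays open.
Set P = MC: 36 = 30 - 16Q + 6Q^2 → -6 - 16Q + 6Q^2 = 0. The roots are Q = -1/3 and Q = 3; the profit-maximizing output is on the rising part of MC, so Q* = 3.
Check: AVC at Q = 3 is ¥24 ≤ P, so revenue covers variable cost.
Profit = P·Q − TC = 36·3 − 359 = -¥251, a loss, but smaller than the ¥287 fixed cost the firm would lose by shutting down.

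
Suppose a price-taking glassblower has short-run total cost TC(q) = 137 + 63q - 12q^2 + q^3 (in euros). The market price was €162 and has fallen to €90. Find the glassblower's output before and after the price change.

MC = 63 - 24q + 3q^2; the shutdown threshold is min AVC = €27 (at q = 6).
At P = €162 ≥ min AVC, set P = MC on the rising branch: q = 11.
At P = €90 ≥ min AVC, set P = MC: q = 9. The firm stays open but cuts output.

Output falls from 11 to 9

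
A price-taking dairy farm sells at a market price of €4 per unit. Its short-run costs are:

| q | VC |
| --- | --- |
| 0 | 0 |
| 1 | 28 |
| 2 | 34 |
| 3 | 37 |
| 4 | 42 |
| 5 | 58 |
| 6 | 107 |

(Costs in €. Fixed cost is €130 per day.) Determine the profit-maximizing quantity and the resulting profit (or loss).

q = 0 (shut down); profit = -€130

Compute π = P·q − TC at each output: q=0: -130; q=1: -154; q=2: -156; q=3: -155; q=4: -156; q=5: -168; q=6: -213.
Profit is highest at q = 0. Equivalently, the lowest AVC in the table is 42/4 ≈ €10.50 at q = 4, and P = €4 falls below it — price never covers variable cost, so the firm shuts down and loses only its fixed cost.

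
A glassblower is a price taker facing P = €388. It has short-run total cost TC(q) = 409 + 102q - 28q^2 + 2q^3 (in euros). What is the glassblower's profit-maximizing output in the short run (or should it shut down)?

From TC, MC = TC'(q) = 102 - 56q + 6q^2 and AVC = VC/q = 102 - 28q + 2q^2.
AVC is minimized where dAVC/dq = -28 + 4q = 0, at q = 7; min AVC = 102 - 28·7 + 2·7^2 = €4.
Since P = €388 ≥ min AVC = €4, price covers variable cost and the firm should produce.
Set P = MC: 388 = 102 - 56q + 6q^2 → -286 - 56q + 6q^2 = 0. The roots are q = -11/3 and q = 13; the profit-maximizing output is on the rising part of MC, so q* = 13.
Check: AVC at q = 13 is €76 ≤ P, so revenue covers variable cost.
Profit = P·q − TC = 388·13 − 1397 = €3647.

Produce at q = 13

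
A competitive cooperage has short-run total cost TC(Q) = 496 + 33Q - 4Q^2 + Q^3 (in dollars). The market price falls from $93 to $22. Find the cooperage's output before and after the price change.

Output falls from 6 to 0 (the firm shuts down)

AVC = 33 - 4Q + Q^2, minimized at Q = 2 where min AVC = $29. MC = 33 - 8Q + 3Q^2.
With P = $93 above the shutdown price, P = MC gives Q = 6.
At P = $22 < min AVC = $29, price no longer covers variable cost at any output, so the firm shuts down: Q = 0.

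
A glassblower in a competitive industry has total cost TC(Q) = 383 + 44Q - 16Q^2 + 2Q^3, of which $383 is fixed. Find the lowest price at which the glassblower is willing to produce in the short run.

$12 per unit

Short-run supply begins at min AVC. From VC = 44Q - 16Q^2 + 2Q^3, AVC = 44 - 16Q + 2Q^2.
dAVC/dQ = -16 + 4Q = 0 gives Q = 4. min AVC = 44 - 16·4 + 2·4^2 = 12.
So the shutdown price is $12.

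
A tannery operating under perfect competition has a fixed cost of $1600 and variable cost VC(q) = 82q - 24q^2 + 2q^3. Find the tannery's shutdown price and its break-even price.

AVC = 82 - 24q + 2q^2; minimized at q = 6, giving min AVC = $10. That is the shutdown price.
ATC = 1600/q + 82 - 24q + 2q^2. Setting dATC/dq = −1600/q^2 − 24 + 4q = 0 gives q = 10 (since 4·10^3 − 24·10^2 = 1600).
min ATC = 1600/10 + 82 − 24·10 + 2·10^2 = $202. That is the break-even price.
For $10 ≤ P < $202 the firm produces at a loss; below $10 it shuts down.

Shutdown price = $10; break-even price = $202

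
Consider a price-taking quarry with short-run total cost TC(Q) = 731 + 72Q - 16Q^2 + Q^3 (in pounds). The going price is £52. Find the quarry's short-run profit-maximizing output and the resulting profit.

Profit = -£331 at Q = 10

AVC = 72 - 16Q + Q^2 has its minimum £8 at Q = 8; price £52 clears that bar, so the firm operates.
With MC = 72 - 32Q + 3Q^2, P = MC on the upward-sloping part at Q* = 10.
TR = 52·10 = 520. TC = 731 + 120 = 851. Profit = 520 − 851 = -£331.
That loss of £331 beats the £731 the firm would lose by shutting down; producing recovers £400 of fixed cost.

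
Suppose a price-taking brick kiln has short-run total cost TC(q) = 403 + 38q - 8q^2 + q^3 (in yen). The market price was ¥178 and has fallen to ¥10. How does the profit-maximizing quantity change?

AVC = 38 - 8q + q^2, minimized at q = 4 where min AVC = ¥22. MC = 38 - 16q + 3q^2.
At P = ¥178 ≥ min AVC, set P = MC on the rising branch: q = 10.
At P = ¥10 < min AVC = ¥22, price no longer covers variable cost at any output, so the firm shuts down: q = 0.

Output falls from 10 to 0 (the firm shuts down)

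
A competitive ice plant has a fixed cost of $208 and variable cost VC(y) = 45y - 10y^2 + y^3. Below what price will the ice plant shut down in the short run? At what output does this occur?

Short-run supply begins at min AVC. From VC = 45y - 10y^2 + y^3, AVC = 45 - 10y + y^2.
dAVC/dy = -10 + 2y = 0 gives y = 5. min AVC = 45 - 10·5 + 5^2 = 20.
So the shutdown price is $20.

$20 per unit, at y = 5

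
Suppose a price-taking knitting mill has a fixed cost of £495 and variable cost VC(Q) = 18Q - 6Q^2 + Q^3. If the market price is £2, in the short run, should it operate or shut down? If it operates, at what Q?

From TC, MC = TC'(Q) = 18 - 12Q + 3Q^2 and AVC = VC/Q = 18 - 6Q + Q^2.
AVC is minimized where dAVC/dQ = -6 + 2Q = 0, at Q = 3; min AVC = 18 - 6·3 + 3^2 = £9.
P = £2 lies below min AVC = £9; no output level covers variable cost.
Shutting down limits the loss to fixed cost, £495.

Shut down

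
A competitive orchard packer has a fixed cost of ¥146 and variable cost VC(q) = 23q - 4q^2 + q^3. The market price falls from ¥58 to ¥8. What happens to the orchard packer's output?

MC = 23 - 8q + 3q^2; the shutdown threshold is min AVC = ¥19 (at q = 2).
At P = ¥58 ≥ min AVC, set P = MC on the rising branch: q = 5.
At P = ¥8 < min AVC = ¥19, price no longer covers variable cost at any output, so the firm shuts down: q = 0.

Output falls from 5 to 0 (the firm shuts down)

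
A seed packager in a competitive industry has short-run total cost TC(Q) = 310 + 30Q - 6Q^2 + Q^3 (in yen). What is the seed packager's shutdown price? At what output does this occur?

The firm shuts down when price falls below the minimum of average variable cost. AVC = VC/Q = 30 - 6Q + Q^2.
At the minimum of AVC, MC = AVC. MC = 30 - 12Q + 3Q^2; setting MC = AVC gives 2Q^2 - 6Q = 0, so Q = 3. min AVC = 21.
The firm shuts down for any P below ¥21.

¥21 per unit, at Q = 3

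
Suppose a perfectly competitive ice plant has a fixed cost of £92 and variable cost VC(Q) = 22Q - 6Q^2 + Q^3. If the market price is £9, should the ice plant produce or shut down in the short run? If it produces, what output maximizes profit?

Strip out fixed cost: VC = 22Q - 6Q^2 + Q^3. Then AVC = 22 - 6Q + Q^2 and MC = 22 - 12Q + 3Q^2.
AVC hits its minimum where MC = AVC, at Q = 3, giving min AVC = 22 - 6·3 + 3^2 = £13.
With P < min AVC (£9 < £13), every unit sold adds to the loss.
Best response: produce nothing and absorb the £92 fixed cost.

Shut down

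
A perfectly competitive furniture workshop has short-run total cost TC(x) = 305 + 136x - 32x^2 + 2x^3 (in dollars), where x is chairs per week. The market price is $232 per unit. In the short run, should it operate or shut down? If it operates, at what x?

From TC, MC = TC'(x) = 136 - 64x + 6x^2 and AVC = VC/x = 136 - 32x + 2x^2.
The AVC parabola has its vertex at x = 32/4 = 8, where AVC = 136 - 32·8 + 2·8^2 = $8.
P = $232 exceeds min AVC = $8, so the firm stays open.
Solving P = MC: -96 - 64x + 6x^2 = 0 ⇒ x = -4/3 or 12. On the upward-sloping branch, x* = 12.
Check: AVC at x = 12 is $40 ≤ P, so revenue covers variable cost.
Profit = P·x − TC = 232·12 − 785 = $1999.

Produce at x = 12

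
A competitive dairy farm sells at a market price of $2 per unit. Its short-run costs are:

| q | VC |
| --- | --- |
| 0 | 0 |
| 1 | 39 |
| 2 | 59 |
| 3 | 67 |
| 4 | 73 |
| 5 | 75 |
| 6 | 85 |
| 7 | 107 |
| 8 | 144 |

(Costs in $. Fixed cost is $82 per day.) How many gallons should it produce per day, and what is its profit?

Profit at each row (π = 2q − TC): q=0: -82; q=1: -119; q=2: -137; q=3: -143; q=4: -147; q=5: -147; q=6: -155; q=7: -175; q=8: -210.
Profit is highest at q = 0. Equivalently, the lowest AVC in the table is 85/6 ≈ $14.17 at q = 6, and P = $2 falls below it — price never covers variable cost, so the firm shuts down and loses only its fixed cost.

q = 0 (shut down); profit = -$82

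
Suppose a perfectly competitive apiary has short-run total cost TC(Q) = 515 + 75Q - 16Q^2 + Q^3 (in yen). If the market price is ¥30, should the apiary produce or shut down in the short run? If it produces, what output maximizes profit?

Produce at Q = 9

Variable cost is VC = 75Q - 16Q^2 + Q^3, so AVC = VC/Q = 75 - 16Q + Q^2 and MC = dTC/dQ = 75 - 32Q + 3Q^2.
AVC is minimized where dAVC/dQ = -16 + 2Q = 0, at Q = 8; min AVC = 75 - 16·8 + 8^2 = ¥11.
P = ¥30 exceeds min AVC = ¥11, so the firm stays open.
P = MC gives 45 - 32Q + 3Q^2 = 0, with roots 5/3 and 9. Take the larger (rising MC): Q* = 9.
Check: AVC at Q = 9 is ¥12 ≤ P, so revenue covers variable cost.
Profit = P·Q − TC = 30·9 − 623 = -¥353, a loss, but smaller than the ¥515 fixed cost the firm would lose by shutting down.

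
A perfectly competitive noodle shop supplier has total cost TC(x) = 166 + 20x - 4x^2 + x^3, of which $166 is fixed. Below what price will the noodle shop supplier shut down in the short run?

$16 per unit

The shutdown price is the minimum of AVC. VC = 20x - 4x^2 + x^3, so AVC = 20 - 4x + x^2.
dAVC/dx = -4 + 2x = 0 gives x = 2. min AVC = 20 - 4·2 + 2^2 = 16.
So the shutdown price is $16.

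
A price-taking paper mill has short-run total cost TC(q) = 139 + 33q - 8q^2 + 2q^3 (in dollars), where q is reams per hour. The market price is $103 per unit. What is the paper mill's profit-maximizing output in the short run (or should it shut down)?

Produce at q = 5

Variable cost is VC = 33q - 8q^2 + 2q^3, so AVC = VC/q = 33 - 8q + 2q^2 and MC = dTC/dq = 33 - 16q + 6q^2.
AVC is minimized where dAVC/dq = -8 + 4q = 0, at q = 2; min AVC = 33 - 8·2 + 2·2^2 = $25.
Because $103 ≥ $25, revenue can cover variable cost; the firm operates.
Solving P = MC: -70 - 16q + 6q^2 = 0 ⇒ q = -7/3 or 5. On the upward-sloping branch, q* = 5.
Check: AVC at q = 5 is $43 ≤ P, so revenue covers variable cost.
Profit = P·q − TC = 103·5 − 354 = $161.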